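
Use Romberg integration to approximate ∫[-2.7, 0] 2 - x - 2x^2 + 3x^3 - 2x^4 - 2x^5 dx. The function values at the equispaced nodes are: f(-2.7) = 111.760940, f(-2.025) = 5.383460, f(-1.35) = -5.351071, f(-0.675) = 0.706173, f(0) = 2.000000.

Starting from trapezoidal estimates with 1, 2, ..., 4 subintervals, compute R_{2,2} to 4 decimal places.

R_{0,0} (trapezoid, 1 panel, h=2.7000): 153.577269
R_{1,0} (trapezoid, 2 panels, h=1.3500): 69.564689
R_{2,0} (trapezoid, 4 panels, h=0.6750): 38.892847
R_{1,1} = 69.564689 + (69.564689 − 153.577269)/3 = 41.560496
R_{2,1} = 38.892847 + (38.892847 − 69.564689)/3 = 28.668900
R_{2,2} = 28.668900 + (28.668900 − 41.560496)/15 = 27.809460

27.8095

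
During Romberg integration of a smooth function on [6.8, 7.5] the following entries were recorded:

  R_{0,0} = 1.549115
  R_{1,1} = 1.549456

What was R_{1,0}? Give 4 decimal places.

1.5494

From R_{1,1} = (4·R_{1,0} − R_{0,0})/3, solve for R_{1,0}:
4·R_{1,0} = 3·1.549456 + 1.549115 = 6.197483
R_{1,0} = 1.549371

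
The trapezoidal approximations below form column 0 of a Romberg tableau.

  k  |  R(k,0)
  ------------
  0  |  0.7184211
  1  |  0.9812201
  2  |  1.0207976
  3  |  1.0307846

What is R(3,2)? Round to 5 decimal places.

Richardson extrapolation on the trapezoidal column (denominator 4−1=3):
R(2,1) = 1.0207976 + (1.0207976 − 0.9812201)/3 = 1.0339901
R(3,1) = 1.0307846 + (1.0307846 − 1.0207976)/3 = 1.0341136
R(3,2) = (16·1.0341136 − 1.0339901) / 15 = 1.0341218
(Column j=1 coincides with Simpson's rule on the same nodes.)

1.03412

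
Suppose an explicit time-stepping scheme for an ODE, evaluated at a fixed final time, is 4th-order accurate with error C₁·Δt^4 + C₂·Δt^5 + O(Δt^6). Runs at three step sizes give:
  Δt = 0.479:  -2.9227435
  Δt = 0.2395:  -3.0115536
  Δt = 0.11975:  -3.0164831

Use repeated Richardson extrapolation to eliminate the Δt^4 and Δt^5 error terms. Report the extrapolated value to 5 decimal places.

-3.01679

First eliminate the Δt^4 term (factor 2^4 = 16):
  B₁ = (16·(-3.0115536) − (-2.9227435))/15 = -3.0174743
  B₂ = (16·(-3.0164831) − (-3.0115536))/15 = -3.0168117
Then eliminate the Δt^5 term (factor 2^5 = 32):
  (32·(-3.0168117) − (-3.0174743))/31 = -3.0167903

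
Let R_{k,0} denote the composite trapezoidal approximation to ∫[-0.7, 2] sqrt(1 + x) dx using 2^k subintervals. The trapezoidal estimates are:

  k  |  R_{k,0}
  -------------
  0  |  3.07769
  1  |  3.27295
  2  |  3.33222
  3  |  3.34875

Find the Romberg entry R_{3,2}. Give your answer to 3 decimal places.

Richardson extrapolation on the trapezoidal column (denominator 4−1=3):
R_{2,1} = 3.33222 + (3.33222 − 3.27295)/3 = 3.35198
R_{3,1} = (4·3.34875 − 3.33222) / 3 = 3.35426
R_{3,2} = (16·3.35426 − 3.35198) / 15 = 3.35441

3.354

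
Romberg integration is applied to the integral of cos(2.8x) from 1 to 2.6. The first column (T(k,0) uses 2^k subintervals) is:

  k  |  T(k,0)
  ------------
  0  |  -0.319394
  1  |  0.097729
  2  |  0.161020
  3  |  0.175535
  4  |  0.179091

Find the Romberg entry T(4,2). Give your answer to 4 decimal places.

0.1803

Richardson extrapolation on the trapezoidal column (denominator 4−1=3):
T(3,1) = (4·0.175535 − 0.161020) / 3 = 0.180373
T(4,1) = (4·0.179091 − 0.175535) / 3 = 0.180276
T(4,2) = 0.180276 + (0.180276 − 0.180373)/15 = 0.180270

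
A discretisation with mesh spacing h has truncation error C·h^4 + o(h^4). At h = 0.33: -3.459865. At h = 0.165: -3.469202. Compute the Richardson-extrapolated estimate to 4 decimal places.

The leading error scales as h^4; refining by a factor of 2 reduces it by 2^4 = 16.
Extrapolated value = (16·A(h/2) − A(h)) / (16 − 1)
= (16·(-3.469202) − (-3.459865)) / 15
= -52.047367 / 15 = -3.469824

-3.4698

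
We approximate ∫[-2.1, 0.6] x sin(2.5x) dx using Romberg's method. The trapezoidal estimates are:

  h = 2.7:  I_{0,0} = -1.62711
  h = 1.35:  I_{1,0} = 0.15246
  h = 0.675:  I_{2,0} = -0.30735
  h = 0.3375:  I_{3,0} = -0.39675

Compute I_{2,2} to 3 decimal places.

Richardson extrapolation on the trapezoidal column (denominator 4−1=3):
I_{1,1} = 0.15246 + (0.15246 − (-1.62711))/3 = 0.74565
I_{2,1} = (4·(-0.30735) − 0.15246) / 3 = -0.46062
I_{2,2} = -0.46062 + (-0.46062 − 0.74565)/15 = -0.54104

-0.541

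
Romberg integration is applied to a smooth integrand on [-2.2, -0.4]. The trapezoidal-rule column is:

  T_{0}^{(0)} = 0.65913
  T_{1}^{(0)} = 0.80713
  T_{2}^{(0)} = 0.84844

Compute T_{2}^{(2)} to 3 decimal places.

Richardson extrapolation on the trapezoidal column (denominator 4−1=3):
T_{1}^{(1)} = (4·0.80713 − 0.65913) / 3 = 0.85646
T_{2}^{(1)} = 0.84844 + (0.84844 − 0.80713)/3 = 0.86221
T_{2}^{(2)} = (16·0.86221 − 0.85646) / 15 = 0.86259
(Column j=1 coincides with Simpson's rule on the same nodes.)

0.863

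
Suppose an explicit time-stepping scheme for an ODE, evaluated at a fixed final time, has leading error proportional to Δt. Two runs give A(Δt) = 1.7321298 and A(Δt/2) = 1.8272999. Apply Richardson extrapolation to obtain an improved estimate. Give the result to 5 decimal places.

Extrapolated value = (2·A(Δt/2) − A(Δt)) / (2 − 1)
= (2·1.8272999 − 1.7321298) / 1
= 1.9224700 / 1 = 1.9224700

1.92247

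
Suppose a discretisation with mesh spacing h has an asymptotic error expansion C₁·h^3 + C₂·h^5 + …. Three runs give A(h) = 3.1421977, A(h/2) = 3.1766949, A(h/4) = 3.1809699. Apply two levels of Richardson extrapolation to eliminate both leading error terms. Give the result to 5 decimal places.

3.18158

First eliminate the h^3 term (factor 2^3 = 8):
  B₁ = (8·3.1766949 − 3.1421977)/7 = 3.1816231
  B₂ = (8·3.1809699 − 3.1766949)/7 = 3.1815806
Then eliminate the h^5 term (factor 2^5 = 32):
  (32·3.1815806 − 3.1816231)/31 = 3.1815792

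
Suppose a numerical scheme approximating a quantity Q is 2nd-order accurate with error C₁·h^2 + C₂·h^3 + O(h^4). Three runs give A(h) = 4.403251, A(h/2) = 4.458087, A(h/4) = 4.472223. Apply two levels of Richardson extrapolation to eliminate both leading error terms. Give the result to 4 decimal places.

First eliminate the h^2 term (factor 2^2 = 4):
  B₁ = (4·4.458087 − 4.403251)/3 = 4.476366
  B₂ = (4·4.472223 − 4.458087)/3 = 4.476935
Then eliminate the h^3 term (factor 2^3 = 8):
  (8·4.476935 − 4.476366)/7 = 4.477016

4.4770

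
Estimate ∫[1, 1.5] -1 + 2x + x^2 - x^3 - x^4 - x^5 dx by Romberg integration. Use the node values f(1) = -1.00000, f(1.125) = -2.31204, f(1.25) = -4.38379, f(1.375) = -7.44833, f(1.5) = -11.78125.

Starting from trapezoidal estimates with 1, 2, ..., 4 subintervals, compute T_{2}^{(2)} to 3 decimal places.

-2.524

T_{0}^{(0)} (trapezoid, 1 panel, h=0.5000): -3.19531
T_{1}^{(0)} (trapezoid, 2 panels, h=0.2500): -2.69360
T_{2}^{(0)} (trapezoid, 4 panels, h=0.1250): -2.56685
T_{1}^{(1)} = -2.69360 + (-2.69360 − (-3.19531))/3 = -2.52636
T_{2}^{(1)} = -2.56685 + (-2.56685 − (-2.69360))/3 = -2.52460
T_{2}^{(2)} = -2.52460 + (-2.52460 − (-2.52636))/15 = -2.52448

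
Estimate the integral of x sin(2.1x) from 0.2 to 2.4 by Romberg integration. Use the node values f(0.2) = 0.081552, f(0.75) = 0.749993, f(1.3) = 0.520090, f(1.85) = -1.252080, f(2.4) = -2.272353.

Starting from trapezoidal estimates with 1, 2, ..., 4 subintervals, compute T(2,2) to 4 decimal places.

T(0,0) (trapezoid, 1 panel, h=2.2000): -2.409881
T(1,0) (trapezoid, 2 panels, h=1.1000): -0.632842
T(2,0) (trapezoid, 4 panels, h=0.5500): -0.592569
T(1,1) = -0.632842 + (-0.632842 − (-2.409881))/3 = -0.040496
T(2,1) = -0.592569 + (-0.592569 − (-0.632842))/3 = -0.579145
T(2,2) = -0.579145 + (-0.579145 − (-0.040496))/15 = -0.615055

-0.6151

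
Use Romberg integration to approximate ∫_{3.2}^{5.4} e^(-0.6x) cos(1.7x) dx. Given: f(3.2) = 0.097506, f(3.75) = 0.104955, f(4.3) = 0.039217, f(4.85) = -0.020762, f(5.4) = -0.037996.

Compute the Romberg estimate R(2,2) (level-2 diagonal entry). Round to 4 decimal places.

R(0,0) (trapezoid, 1 panel, h=2.2000): 0.065461
R(1,0) (trapezoid, 2 panels, h=1.1000): 0.075869
R(2,0) (trapezoid, 4 panels, h=0.5500): 0.084241
R(1,1) = 0.075869 + (0.075869 − 0.065461)/3 = 0.079338
R(2,1) = 0.084241 + (0.084241 − 0.075869)/3 = 0.087032
R(2,2) = 0.087032 + (0.087032 − 0.079338)/15 = 0.087545

0.0875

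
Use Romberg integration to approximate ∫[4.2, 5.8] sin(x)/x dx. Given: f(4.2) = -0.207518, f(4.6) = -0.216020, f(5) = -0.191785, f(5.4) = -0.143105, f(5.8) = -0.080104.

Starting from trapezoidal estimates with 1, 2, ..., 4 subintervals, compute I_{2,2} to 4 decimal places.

I_{0,0} (trapezoid, 1 panel, h=1.6000): -0.230098
I_{1,0} (trapezoid, 2 panels, h=0.8000): -0.268477
I_{2,0} (trapezoid, 4 panels, h=0.4000): -0.277888
I_{1,1} = -0.268477 + (-0.268477 − (-0.230098))/3 = -0.281270
I_{2,1} = -0.277888 + (-0.277888 − (-0.268477))/3 = -0.281025
I_{2,2} = -0.281025 + (-0.281025 − (-0.281270))/15 = -0.281009

-0.2810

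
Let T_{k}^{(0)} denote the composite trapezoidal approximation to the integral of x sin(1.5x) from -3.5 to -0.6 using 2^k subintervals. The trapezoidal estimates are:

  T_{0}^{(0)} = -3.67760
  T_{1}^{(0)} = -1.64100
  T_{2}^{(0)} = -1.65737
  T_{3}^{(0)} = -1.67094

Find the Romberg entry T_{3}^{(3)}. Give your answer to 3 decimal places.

Richardson extrapolation on the trapezoidal column (denominator 4−1=3):
T_{1}^{(1)} = -1.64100 + (-1.64100 − (-3.67760))/3 = -0.96213
T_{2}^{(1)} = -1.65737 + (-1.65737 − (-1.64100))/3 = -1.66283
T_{3}^{(1)} = (4·(-1.67094) − (-1.65737)) / 3 = -1.67546
T_{2}^{(2)} = -1.66283 + (-1.66283 − (-0.96213))/15 = -1.70954
T_{3}^{(2)} = (16·(-1.67546) − (-1.66283)) / 15 = -1.67630
T_{3}^{(3)} = -1.67630 + (-1.67630 − (-1.70954))/63 = -1.67577

-1.676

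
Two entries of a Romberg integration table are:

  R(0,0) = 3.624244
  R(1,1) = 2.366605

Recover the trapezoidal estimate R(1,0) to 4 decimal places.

2.6810

From R(1,1) = (4·R(1,0) − R(0,0))/3, solve for R(1,0):
4·R(1,0) = 3·2.366605 + 3.624244 = 10.724059
R(1,0) = 2.681015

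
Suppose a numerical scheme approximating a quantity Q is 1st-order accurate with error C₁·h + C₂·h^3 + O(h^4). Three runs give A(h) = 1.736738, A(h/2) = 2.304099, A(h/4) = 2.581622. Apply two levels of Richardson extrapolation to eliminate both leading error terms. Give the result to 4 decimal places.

2.8574

First eliminate the h term (factor 2^1 = 2):
  B₁ = (2·2.304099 − 1.736738)/1 = 2.871460
  B₂ = (2·2.581622 − 2.304099)/1 = 2.859145
Then eliminate the h^3 term (factor 2^3 = 8):
  (8·2.859145 − 2.871460)/7 = 2.857386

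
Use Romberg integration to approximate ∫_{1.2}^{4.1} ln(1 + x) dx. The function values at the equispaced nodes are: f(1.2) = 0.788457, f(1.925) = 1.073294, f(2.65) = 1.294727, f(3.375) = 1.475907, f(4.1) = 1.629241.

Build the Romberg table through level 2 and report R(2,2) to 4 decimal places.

R(0,0) (trapezoid, 1 panel, h=2.9000): 3.505662
R(1,0) (trapezoid, 2 panels, h=1.4500): 3.630185
R(2,0) (trapezoid, 4 panels, h=0.7250): 3.663263
R(1,1) = 3.630185 + (3.630185 − 3.505662)/3 = 3.671693
R(2,1) = 3.663263 + (3.663263 − 3.630185)/3 = 3.674289
R(2,2) = 3.674289 + (3.674289 − 3.671693)/15 = 3.674462

3.6745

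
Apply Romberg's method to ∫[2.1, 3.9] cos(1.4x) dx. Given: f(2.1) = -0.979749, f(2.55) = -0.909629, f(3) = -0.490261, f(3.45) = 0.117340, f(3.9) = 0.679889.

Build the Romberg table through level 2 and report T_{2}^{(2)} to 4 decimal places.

-0.6667

T_{0}^{(0)} (trapezoid, 1 panel, h=1.8000): -0.269874
T_{1}^{(0)} (trapezoid, 2 panels, h=0.9000): -0.576172
T_{2}^{(0)} (trapezoid, 4 panels, h=0.4500): -0.644616
T_{1}^{(1)} = -0.576172 + (-0.576172 − (-0.269874))/3 = -0.678271
T_{2}^{(1)} = -0.644616 + (-0.644616 − (-0.576172))/3 = -0.667431
T_{2}^{(2)} = -0.667431 + (-0.667431 − (-0.678271))/15 = -0.666708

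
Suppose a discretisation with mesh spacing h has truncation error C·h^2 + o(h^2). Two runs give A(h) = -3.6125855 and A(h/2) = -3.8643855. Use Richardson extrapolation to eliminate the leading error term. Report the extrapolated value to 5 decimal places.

-3.94832

The leading error scales as h^2; refining by a factor of 2 reduces it by 2^2 = 4.
Extrapolated value = (4·A(h/2) − A(h)) / (4 − 1)
= (4·(-3.8643855) − (-3.6125855)) / 3
= -11.8449565 / 3 = -3.9483188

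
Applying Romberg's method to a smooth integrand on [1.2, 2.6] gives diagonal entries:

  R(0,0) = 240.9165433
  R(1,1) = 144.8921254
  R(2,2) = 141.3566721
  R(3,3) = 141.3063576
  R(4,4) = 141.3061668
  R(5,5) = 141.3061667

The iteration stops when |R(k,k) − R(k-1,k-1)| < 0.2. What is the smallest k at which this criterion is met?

|R(1,1) − R(0,0)| = 96.0244179 ≥ 0.2
|R(2,2) − R(1,1)| = 3.5354533 ≥ 0.2
|R(3,3) − R(2,2)| = 0.0503145 < 0.2

k = 3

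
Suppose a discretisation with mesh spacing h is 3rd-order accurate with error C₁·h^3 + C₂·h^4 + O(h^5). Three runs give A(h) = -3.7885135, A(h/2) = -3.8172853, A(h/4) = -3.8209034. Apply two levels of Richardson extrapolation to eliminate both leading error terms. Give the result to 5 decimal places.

-3.82142

First eliminate the h^3 term (factor 2^3 = 8):
  B₁ = (8·(-3.8172853) − (-3.7885135))/7 = -3.8213956
  B₂ = (8·(-3.8209034) − (-3.8172853))/7 = -3.8214203
Then eliminate the h^4 term (factor 2^4 = 16):
  (16·(-3.8214203) − (-3.8213956))/15 = -3.8214219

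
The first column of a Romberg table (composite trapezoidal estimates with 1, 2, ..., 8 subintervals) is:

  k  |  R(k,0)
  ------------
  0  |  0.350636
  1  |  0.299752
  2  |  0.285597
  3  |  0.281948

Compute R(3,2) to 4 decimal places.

Richardson extrapolation on the trapezoidal column (denominator 4−1=3):
R(2,1) = (4·0.285597 − 0.299752) / 3 = 0.280879
R(3,1) = 0.281948 + (0.281948 − 0.285597)/3 = 0.280732
R(3,2) = (16·0.280732 − 0.280879) / 15 = 0.280722

0.2807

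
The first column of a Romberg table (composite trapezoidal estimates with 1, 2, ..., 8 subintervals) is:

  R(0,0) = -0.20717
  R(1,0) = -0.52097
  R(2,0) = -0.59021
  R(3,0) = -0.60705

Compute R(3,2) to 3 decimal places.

Richardson extrapolation on the trapezoidal column (denominator 4−1=3):
R(2,1) = (4·(-0.59021) − (-0.52097)) / 3 = -0.61329
R(3,1) = (4·(-0.60705) − (-0.59021)) / 3 = -0.61266
R(3,2) = (16·(-0.61266) − (-0.61329)) / 15 = -0.61262

-0.613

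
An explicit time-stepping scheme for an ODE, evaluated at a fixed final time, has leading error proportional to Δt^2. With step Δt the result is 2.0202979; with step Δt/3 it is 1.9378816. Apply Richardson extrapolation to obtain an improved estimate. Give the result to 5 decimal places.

1.92758

The leading error scales as Δt^2; refining by a factor of 3 reduces it by 3^2 = 9.
Extrapolated value = (9·A(Δt/3) − A(Δt)) / (9 − 1)
= (9·1.9378816 − 2.0202979) / 8
= 15.4206365 / 8 = 1.9275796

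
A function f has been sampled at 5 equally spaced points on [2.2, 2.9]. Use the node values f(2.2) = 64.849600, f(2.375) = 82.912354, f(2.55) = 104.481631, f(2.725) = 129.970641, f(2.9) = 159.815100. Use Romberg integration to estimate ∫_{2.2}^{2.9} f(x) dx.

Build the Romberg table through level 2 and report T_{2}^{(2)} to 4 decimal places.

T_{0}^{(0)} (trapezoid, 1 panel, h=0.7000): 78.632645
T_{1}^{(0)} (trapezoid, 2 panels, h=0.3500): 75.884893
T_{2}^{(0)} (trapezoid, 4 panels, h=0.1750): 75.196971
T_{1}^{(1)} = 75.884893 + (75.884893 − 78.632645)/3 = 74.968976
T_{2}^{(1)} = 75.196971 + (75.196971 − 75.884893)/3 = 74.967664
T_{2}^{(2)} = 74.967664 + (74.967664 − 74.968976)/15 = 74.967577

74.9676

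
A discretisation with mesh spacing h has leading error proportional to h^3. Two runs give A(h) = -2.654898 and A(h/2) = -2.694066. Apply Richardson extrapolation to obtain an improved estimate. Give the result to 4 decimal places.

-2.6997

Extrapolated value = (8·A(h/2) − A(h)) / (8 − 1)
= (8·(-2.694066) − (-2.654898)) / 7
= -18.897630 / 7 = -2.699661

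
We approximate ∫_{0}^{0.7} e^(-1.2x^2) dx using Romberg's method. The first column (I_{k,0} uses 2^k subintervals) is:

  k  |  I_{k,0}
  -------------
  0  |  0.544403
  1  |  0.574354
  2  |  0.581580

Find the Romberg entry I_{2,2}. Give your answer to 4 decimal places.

Richardson extrapolation on the trapezoidal column (denominator 4−1=3):
I_{1,1} = (4·0.574354 − 0.544403) / 3 = 0.584338
I_{2,1} = (4·0.581580 − 0.574354) / 3 = 0.583989
I_{2,2} = (16·0.583989 − 0.584338) / 15 = 0.583966

0.5840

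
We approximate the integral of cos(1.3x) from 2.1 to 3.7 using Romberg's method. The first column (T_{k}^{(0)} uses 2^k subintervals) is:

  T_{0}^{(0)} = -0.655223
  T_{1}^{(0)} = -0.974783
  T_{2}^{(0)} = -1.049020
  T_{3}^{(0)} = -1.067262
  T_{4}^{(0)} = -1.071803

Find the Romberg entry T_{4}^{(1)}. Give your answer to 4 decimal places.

-1.0733

Richardson extrapolation on the trapezoidal column (denominator 4−1=3):
T_{4}^{(1)} = -1.071803 + (-1.071803 − (-1.067262))/3 = -1.073317
(Column j=1 coincides with Simpson's rule on the same nodes.)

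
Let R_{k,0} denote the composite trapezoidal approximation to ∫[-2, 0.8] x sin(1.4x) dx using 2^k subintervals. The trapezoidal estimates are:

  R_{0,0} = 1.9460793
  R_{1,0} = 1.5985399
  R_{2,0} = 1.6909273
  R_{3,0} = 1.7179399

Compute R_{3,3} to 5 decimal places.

1.72713

R_{1,1} = (4·1.5985399 − 1.9460793) / 3 = 1.4826934
R_{2,1} = 1.6909273 + (1.6909273 − 1.5985399)/3 = 1.7217231
R_{3,1} = 1.7179399 + (1.7179399 − 1.6909273)/3 = 1.7269441
R_{2,2} = (16·1.7217231 − 1.4826934) / 15 = 1.7376584
R_{3,2} = (16·1.7269441 − 1.7217231) / 15 = 1.7272922
R_{3,3} = (64·1.7272922 − 1.7376584) / 63 = 1.7271277
(Column j=1 coincides with Simpson's rule on the same nodes.)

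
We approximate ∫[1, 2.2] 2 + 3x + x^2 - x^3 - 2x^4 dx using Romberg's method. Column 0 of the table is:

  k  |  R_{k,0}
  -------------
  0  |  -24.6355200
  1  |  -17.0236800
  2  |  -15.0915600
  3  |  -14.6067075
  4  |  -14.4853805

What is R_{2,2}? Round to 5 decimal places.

-14.44493

Richardson extrapolation on the trapezoidal column (denominator 4−1=3):
R_{1,1} = (4·(-17.0236800) − (-24.6355200)) / 3 = -14.4864000
R_{2,1} = -15.0915600 + (-15.0915600 − (-17.0236800))/3 = -14.4475200
R_{2,2} = (16·(-14.4475200) − (-14.4864000)) / 15 = -14.4449280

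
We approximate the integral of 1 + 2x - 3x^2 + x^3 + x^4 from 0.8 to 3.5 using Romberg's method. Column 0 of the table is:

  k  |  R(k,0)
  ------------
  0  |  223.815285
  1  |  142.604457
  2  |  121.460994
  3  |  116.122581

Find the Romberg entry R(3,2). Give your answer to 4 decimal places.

114.3384

R(2,1) = (4·121.460994 − 142.604457) / 3 = 114.413173
R(3,1) = (4·116.122581 − 121.460994) / 3 = 114.343110
R(3,2) = (16·114.343110 − 114.413173) / 15 = 114.338439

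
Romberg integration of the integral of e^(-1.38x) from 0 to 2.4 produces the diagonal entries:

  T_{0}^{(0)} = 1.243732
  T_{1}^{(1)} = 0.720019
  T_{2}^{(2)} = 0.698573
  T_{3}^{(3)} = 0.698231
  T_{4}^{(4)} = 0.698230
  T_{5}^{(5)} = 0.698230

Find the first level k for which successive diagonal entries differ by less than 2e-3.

k = 3

|T_{1}^{(1)} − T_{0}^{(0)}| = 0.523713 ≥ 2e-3
|T_{2}^{(2)} − T_{1}^{(1)}| = 0.021446 ≥ 2e-3
|T_{3}^{(3)} − T_{2}^{(2)}| = 0.000342 < 2e-3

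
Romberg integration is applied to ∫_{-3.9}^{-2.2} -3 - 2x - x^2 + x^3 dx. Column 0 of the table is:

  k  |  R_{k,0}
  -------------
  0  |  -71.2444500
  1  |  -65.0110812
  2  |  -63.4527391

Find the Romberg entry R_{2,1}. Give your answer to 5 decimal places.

Richardson extrapolation on the trapezoidal column (denominator 4−1=3):
R_{2,1} = -63.4527391 + (-63.4527391 − (-65.0110812))/3 = -62.9332917

-62.93329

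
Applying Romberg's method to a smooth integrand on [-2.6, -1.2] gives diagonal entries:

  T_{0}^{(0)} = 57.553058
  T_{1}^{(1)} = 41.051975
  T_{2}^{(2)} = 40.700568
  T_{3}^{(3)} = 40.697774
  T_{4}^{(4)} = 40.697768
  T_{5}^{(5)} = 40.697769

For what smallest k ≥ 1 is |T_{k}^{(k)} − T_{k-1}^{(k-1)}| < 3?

k = 2

|T_{1}^{(1)} − T_{0}^{(0)}| = 16.501083 ≥ 3
|T_{2}^{(2)} − T_{1}^{(1)}| = 0.351407 < 3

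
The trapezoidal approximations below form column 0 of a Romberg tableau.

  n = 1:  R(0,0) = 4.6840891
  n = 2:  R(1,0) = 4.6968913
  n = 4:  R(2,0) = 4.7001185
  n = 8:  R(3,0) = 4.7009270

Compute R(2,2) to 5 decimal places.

Richardson extrapolation on the trapezoidal column (denominator 4−1=3):
R(1,1) = (4·4.6968913 − 4.6840891) / 3 = 4.7011587
R(2,1) = (4·4.7001185 − 4.6968913) / 3 = 4.7011942
R(2,2) = 4.7011942 + (4.7011942 − 4.7011587)/15 = 4.7011966

4.70120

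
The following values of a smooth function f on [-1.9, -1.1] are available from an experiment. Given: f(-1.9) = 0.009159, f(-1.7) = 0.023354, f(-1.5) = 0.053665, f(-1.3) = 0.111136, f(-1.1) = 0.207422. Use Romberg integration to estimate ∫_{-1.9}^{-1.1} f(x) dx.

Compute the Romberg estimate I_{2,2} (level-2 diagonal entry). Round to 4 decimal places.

0.0575

I_{0,0} (trapezoid, 1 panel, h=0.8000): 0.086632
I_{1,0} (trapezoid, 2 panels, h=0.4000): 0.064782
I_{2,0} (trapezoid, 4 panels, h=0.2000): 0.059289
I_{1,1} = 0.064782 + (0.064782 − 0.086632)/3 = 0.057499
I_{2,1} = 0.059289 + (0.059289 − 0.064782)/3 = 0.057458
I_{2,2} = 0.057458 + (0.057458 − 0.057499)/15 = 0.057455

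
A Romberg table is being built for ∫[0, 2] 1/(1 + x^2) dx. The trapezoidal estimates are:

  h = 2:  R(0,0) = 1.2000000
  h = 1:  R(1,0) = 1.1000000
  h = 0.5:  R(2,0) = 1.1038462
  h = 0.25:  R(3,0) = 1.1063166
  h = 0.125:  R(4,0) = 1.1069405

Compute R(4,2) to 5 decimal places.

Richardson extrapolation on the trapezoidal column (denominator 4−1=3):
R(3,1) = (4·1.1063166 − 1.1038462) / 3 = 1.1071401
R(4,1) = 1.1069405 + (1.1069405 − 1.1063166)/3 = 1.1071485
R(4,2) = (16·1.1071485 − 1.1071401) / 15 = 1.1071491

1.10715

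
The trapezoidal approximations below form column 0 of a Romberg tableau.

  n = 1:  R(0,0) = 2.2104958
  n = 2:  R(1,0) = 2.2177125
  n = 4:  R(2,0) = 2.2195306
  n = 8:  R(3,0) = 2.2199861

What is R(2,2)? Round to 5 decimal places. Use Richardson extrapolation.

R(1,1) = 2.2177125 + (2.2177125 − 2.2104958)/3 = 2.2201181
R(2,1) = (4·2.2195306 − 2.2177125) / 3 = 2.2201366
R(2,2) = 2.2201366 + (2.2201366 − 2.2201181)/15 = 2.2201378

2.22014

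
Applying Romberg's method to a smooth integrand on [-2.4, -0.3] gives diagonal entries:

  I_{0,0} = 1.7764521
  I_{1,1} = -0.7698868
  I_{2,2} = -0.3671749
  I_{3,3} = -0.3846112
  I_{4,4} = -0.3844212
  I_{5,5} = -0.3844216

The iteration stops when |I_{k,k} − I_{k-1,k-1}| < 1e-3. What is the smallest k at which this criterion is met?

|I_{1,1} − I_{0,0}| = 2.5463389 ≥ 1e-3
|I_{2,2} − I_{1,1}| = 0.4027119 ≥ 1e-3
|I_{3,3} − I_{2,2}| = 0.0174363 ≥ 1e-3
|I_{4,4} − I_{3,3}| = 0.0001900 < 1e-3

k = 4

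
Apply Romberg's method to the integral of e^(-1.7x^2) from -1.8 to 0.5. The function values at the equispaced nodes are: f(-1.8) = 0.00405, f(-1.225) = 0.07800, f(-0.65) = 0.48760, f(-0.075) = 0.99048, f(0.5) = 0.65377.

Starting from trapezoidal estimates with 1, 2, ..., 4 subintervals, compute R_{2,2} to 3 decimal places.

R_{0,0} (trapezoid, 1 panel, h=2.3000): 0.75649
R_{1,0} (trapezoid, 2 panels, h=1.1500): 0.93899
R_{2,0} (trapezoid, 4 panels, h=0.5750): 1.08387
R_{1,1} = 0.93899 + (0.93899 − 0.75649)/3 = 0.99982
R_{2,1} = 1.08387 + (1.08387 − 0.93899)/3 = 1.13216
R_{2,2} = 1.13216 + (1.13216 − 0.99982)/15 = 1.14098

1.141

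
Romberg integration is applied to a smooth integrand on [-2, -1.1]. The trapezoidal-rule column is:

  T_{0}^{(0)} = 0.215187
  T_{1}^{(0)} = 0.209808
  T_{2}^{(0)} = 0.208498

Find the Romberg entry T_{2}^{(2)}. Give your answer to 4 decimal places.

0.2081

Richardson extrapolation on the trapezoidal column (denominator 4−1=3):
T_{1}^{(1)} = 0.209808 + (0.209808 − 0.215187)/3 = 0.208015
T_{2}^{(1)} = 0.208498 + (0.208498 − 0.209808)/3 = 0.208061
T_{2}^{(2)} = 0.208061 + (0.208061 − 0.208015)/15 = 0.208064
(Column j=1 coincides with Simpson's rule on the same nodes.)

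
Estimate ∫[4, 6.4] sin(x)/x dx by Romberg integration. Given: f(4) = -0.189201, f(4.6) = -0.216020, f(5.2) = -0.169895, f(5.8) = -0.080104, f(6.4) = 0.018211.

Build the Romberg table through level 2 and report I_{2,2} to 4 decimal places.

-0.3390

I_{0,0} (trapezoid, 1 panel, h=2.4000): -0.205188
I_{1,0} (trapezoid, 2 panels, h=1.2000): -0.306468
I_{2,0} (trapezoid, 4 panels, h=0.6000): -0.330908
I_{1,1} = -0.306468 + (-0.306468 − (-0.205188))/3 = -0.340228
I_{2,1} = -0.330908 + (-0.330908 − (-0.306468))/3 = -0.339055
I_{2,2} = -0.339055 + (-0.339055 − (-0.340228))/15 = -0.338977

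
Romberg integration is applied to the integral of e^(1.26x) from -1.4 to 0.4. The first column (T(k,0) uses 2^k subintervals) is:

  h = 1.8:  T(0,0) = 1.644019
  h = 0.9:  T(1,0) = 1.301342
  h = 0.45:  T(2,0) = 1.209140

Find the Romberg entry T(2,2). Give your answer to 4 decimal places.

1.1778

T(1,1) = (4·1.301342 − 1.644019) / 3 = 1.187116
T(2,1) = 1.209140 + (1.209140 − 1.301342)/3 = 1.178406
T(2,2) = 1.178406 + (1.178406 − 1.187116)/15 = 1.177825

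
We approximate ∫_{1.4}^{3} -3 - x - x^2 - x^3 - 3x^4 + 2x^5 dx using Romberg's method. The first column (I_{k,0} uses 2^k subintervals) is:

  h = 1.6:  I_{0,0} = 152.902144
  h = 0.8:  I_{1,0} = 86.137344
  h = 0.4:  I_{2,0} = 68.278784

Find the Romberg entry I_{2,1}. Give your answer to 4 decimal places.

Richardson extrapolation on the trapezoidal column (denominator 4−1=3):
I_{2,1} = (4·68.278784 − 86.137344) / 3 = 62.325931

62.3259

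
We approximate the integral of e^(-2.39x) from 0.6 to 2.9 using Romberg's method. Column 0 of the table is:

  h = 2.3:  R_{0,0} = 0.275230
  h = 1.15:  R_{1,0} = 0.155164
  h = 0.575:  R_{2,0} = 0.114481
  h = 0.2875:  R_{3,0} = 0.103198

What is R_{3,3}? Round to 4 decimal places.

Richardson extrapolation on the trapezoidal column (denominator 4−1=3):
R_{1,1} = (4·0.155164 − 0.275230) / 3 = 0.115142
R_{2,1} = 0.114481 + (0.114481 − 0.155164)/3 = 0.100920
R_{3,1} = (4·0.103198 − 0.114481) / 3 = 0.099437
R_{2,2} = (16·0.100920 − 0.115142) / 15 = 0.099972
R_{3,2} = (16·0.099437 − 0.100920) / 15 = 0.099338
R_{3,3} = (64·0.099338 − 0.099972) / 63 = 0.099328

0.0993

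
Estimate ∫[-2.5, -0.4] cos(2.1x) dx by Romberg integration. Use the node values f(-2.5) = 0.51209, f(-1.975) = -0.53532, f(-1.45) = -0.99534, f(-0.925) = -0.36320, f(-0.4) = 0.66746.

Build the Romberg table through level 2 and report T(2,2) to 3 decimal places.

-0.757

T(0,0) (trapezoid, 1 panel, h=2.1000): 1.23853
T(1,0) (trapezoid, 2 panels, h=1.0500): -0.42584
T(2,0) (trapezoid, 4 panels, h=0.5250): -0.68464
T(1,1) = -0.42584 + (-0.42584 − 1.23853)/3 = -0.98063
T(2,1) = -0.68464 + (-0.68464 − (-0.42584))/3 = -0.77091
T(2,2) = -0.77091 + (-0.77091 − (-0.98063))/15 = -0.75693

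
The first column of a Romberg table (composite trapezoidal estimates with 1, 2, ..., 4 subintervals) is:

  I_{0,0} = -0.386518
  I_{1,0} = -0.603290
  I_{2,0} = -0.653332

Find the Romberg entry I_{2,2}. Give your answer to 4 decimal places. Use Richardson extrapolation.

I_{1,1} = -0.603290 + (-0.603290 − (-0.386518))/3 = -0.675547
I_{2,1} = -0.653332 + (-0.653332 − (-0.603290))/3 = -0.670013
I_{2,2} = -0.670013 + (-0.670013 − (-0.675547))/15 = -0.669644

-0.6696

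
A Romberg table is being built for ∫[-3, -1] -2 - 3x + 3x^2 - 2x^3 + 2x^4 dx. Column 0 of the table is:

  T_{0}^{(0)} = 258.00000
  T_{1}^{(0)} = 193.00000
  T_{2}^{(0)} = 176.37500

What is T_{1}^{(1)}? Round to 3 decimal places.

T_{1}^{(1)} = 193.00000 + (193.00000 − 258.00000)/3 = 171.33333

171.333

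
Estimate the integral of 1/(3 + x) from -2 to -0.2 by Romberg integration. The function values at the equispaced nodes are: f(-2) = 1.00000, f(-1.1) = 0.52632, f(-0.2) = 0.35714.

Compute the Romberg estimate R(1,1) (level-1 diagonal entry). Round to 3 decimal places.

1.039

R(0,0) (trapezoid, 1 panel, h=1.8000): 1.22143
R(1,0) (trapezoid, 2 panels, h=0.9000): 1.08440
R(1,1) = 1.08440 + (1.08440 − 1.22143)/3 = 1.03872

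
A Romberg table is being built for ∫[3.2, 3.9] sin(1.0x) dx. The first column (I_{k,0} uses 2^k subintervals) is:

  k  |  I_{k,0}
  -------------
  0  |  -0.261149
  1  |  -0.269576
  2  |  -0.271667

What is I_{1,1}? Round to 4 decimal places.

I_{1,1} = (4·(-0.269576) − (-0.261149)) / 3 = -0.272385

-0.2724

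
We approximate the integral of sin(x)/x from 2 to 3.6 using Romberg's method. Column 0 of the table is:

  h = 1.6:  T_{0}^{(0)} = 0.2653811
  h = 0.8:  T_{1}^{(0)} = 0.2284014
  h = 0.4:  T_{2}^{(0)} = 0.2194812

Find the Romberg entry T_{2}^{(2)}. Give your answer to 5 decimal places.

0.21654

Richardson extrapolation on the trapezoidal column (denominator 4−1=3):
T_{1}^{(1)} = 0.2284014 + (0.2284014 − 0.2653811)/3 = 0.2160748
T_{2}^{(1)} = (4·0.2194812 − 0.2284014) / 3 = 0.2165078
T_{2}^{(2)} = 0.2165078 + (0.2165078 − 0.2160748)/15 = 0.2165367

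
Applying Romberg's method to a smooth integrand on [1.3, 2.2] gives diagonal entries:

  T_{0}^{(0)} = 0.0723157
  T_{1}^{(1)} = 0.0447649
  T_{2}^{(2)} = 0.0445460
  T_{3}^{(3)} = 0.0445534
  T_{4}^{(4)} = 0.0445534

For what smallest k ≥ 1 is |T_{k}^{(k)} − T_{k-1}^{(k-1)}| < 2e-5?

|T_{1}^{(1)} − T_{0}^{(0)}| = 0.0275508 ≥ 2e-5
|T_{2}^{(2)} − T_{1}^{(1)}| = 0.0002189 ≥ 2e-5
|T_{3}^{(3)} − T_{2}^{(2)}| = 0.0000074 < 2e-5

k = 3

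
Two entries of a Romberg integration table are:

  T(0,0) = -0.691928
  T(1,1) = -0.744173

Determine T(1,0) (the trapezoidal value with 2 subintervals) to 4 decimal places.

-0.7311

From T(1,1) = (4·T(1,0) − T(0,0))/3, solve for T(1,0):
4·T(1,0) = 3·(-0.744173) + (-0.691928) = -2.924447
T(1,0) = -0.731112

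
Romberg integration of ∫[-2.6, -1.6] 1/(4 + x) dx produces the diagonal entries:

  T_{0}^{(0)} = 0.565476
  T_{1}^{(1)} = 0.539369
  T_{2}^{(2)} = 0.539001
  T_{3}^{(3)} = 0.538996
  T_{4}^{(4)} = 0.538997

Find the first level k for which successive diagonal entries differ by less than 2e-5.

k = 3

|T_{1}^{(1)} − T_{0}^{(0)}| = 0.026107 ≥ 2e-5
|T_{2}^{(2)} − T_{1}^{(1)}| = 0.000368 ≥ 2e-5
|T_{3}^{(3)} − T_{2}^{(2)}| = 0.000005 < 2e-5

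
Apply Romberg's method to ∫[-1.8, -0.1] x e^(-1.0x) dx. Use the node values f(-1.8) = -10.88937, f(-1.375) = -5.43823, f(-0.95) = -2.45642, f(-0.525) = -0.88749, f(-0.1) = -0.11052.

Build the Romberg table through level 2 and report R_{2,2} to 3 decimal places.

R_{0,0} (trapezoid, 1 panel, h=1.7000): -9.34991
R_{1,0} (trapezoid, 2 panels, h=0.8500): -6.76291
R_{2,0} (trapezoid, 4 panels, h=0.4250): -6.06989
R_{1,1} = -6.76291 + (-6.76291 − (-9.34991))/3 = -5.90058
R_{2,1} = -6.06989 + (-6.06989 − (-6.76291))/3 = -5.83888
R_{2,2} = -5.83888 + (-5.83888 − (-5.90058))/15 = -5.83477

-5.835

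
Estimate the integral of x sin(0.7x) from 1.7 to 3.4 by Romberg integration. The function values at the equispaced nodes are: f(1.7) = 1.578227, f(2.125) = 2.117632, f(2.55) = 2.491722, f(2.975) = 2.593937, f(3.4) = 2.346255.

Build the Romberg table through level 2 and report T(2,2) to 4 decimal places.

T(0,0) (trapezoid, 1 panel, h=1.7000): 3.335810
T(1,0) (trapezoid, 2 panels, h=0.8500): 3.785869
T(2,0) (trapezoid, 4 panels, h=0.4250): 3.895351
T(1,1) = 3.785869 + (3.785869 − 3.335810)/3 = 3.935889
T(2,1) = 3.895351 + (3.895351 − 3.785869)/3 = 3.931845
T(2,2) = 3.931845 + (3.931845 − 3.935889)/15 = 3.931575

3.9316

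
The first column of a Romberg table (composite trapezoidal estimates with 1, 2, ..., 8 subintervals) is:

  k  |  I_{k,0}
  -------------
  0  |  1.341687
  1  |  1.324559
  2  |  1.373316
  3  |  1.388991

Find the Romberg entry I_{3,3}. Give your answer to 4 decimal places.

1.3945

Richardson extrapolation on the trapezoidal column (denominator 4−1=3):
I_{1,1} = 1.324559 + (1.324559 − 1.341687)/3 = 1.318850
I_{2,1} = (4·1.373316 − 1.324559) / 3 = 1.389568
I_{3,1} = (4·1.388991 − 1.373316) / 3 = 1.394216
I_{2,2} = 1.389568 + (1.389568 − 1.318850)/15 = 1.394283
I_{3,2} = 1.394216 + (1.394216 − 1.389568)/15 = 1.394526
I_{3,3} = (64·1.394526 − 1.394283) / 63 = 1.394530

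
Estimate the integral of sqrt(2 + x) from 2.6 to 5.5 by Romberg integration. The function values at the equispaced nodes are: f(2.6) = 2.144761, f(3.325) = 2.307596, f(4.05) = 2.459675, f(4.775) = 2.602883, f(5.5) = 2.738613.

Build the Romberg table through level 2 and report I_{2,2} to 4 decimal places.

I_{0,0} (trapezoid, 1 panel, h=2.9000): 7.080892
I_{1,0} (trapezoid, 2 panels, h=1.4500): 7.106975
I_{2,0} (trapezoid, 4 panels, h=0.7250): 7.113585
I_{1,1} = 7.106975 + (7.106975 − 7.080892)/3 = 7.115669
I_{2,1} = 7.113585 + (7.113585 − 7.106975)/3 = 7.115788
I_{2,2} = 7.115788 + (7.115788 − 7.115669)/15 = 7.115796

7.1158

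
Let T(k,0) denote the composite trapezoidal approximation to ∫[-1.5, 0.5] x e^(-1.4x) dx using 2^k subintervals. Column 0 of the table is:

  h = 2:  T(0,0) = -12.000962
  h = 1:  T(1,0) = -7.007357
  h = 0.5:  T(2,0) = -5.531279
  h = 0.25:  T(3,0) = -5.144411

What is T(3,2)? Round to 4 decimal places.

T(2,1) = -5.531279 + (-5.531279 − (-7.007357))/3 = -5.039253
T(3,1) = -5.144411 + (-5.144411 − (-5.531279))/3 = -5.015455
T(3,2) = -5.015455 + (-5.015455 − (-5.039253))/15 = -5.013868

-5.0139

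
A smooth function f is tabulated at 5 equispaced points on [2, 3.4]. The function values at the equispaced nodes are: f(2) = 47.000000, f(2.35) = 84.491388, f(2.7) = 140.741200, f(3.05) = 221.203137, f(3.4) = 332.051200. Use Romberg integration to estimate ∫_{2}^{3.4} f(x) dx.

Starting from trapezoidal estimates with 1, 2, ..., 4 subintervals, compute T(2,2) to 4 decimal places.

219.7141

T(0,0) (trapezoid, 1 panel, h=1.4000): 265.335840
T(1,0) (trapezoid, 2 panels, h=0.7000): 231.186760
T(2,0) (trapezoid, 4 panels, h=0.3500): 222.586464
T(1,1) = 231.186760 + (231.186760 − 265.335840)/3 = 219.803733
T(2,1) = 222.586464 + (222.586464 − 231.186760)/3 = 219.719699
T(2,2) = 219.719699 + (219.719699 − 219.803733)/15 = 219.714097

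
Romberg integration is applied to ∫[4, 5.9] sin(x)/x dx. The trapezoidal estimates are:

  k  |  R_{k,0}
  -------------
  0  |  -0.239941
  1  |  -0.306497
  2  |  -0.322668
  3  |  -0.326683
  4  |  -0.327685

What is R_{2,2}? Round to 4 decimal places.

-0.3280

Richardson extrapolation on the trapezoidal column (denominator 4−1=3):
R_{1,1} = (4·(-0.306497) − (-0.239941)) / 3 = -0.328682
R_{2,1} = -0.322668 + (-0.322668 − (-0.306497))/3 = -0.328058
R_{2,2} = (16·(-0.328058) − (-0.328682)) / 15 = -0.328016
(Column j=1 coincides with Simpson's rule on the same nodes.)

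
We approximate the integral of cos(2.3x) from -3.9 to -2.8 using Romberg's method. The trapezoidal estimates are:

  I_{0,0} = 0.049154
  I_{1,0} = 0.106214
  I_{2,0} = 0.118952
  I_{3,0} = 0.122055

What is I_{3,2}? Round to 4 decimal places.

0.1231

I_{2,1} = (4·0.118952 − 0.106214) / 3 = 0.123198
I_{3,1} = (4·0.122055 − 0.118952) / 3 = 0.123089
I_{3,2} = (16·0.123089 − 0.123198) / 15 = 0.123082
(Column j=1 coincides with Simpson's rule on the same nodes.)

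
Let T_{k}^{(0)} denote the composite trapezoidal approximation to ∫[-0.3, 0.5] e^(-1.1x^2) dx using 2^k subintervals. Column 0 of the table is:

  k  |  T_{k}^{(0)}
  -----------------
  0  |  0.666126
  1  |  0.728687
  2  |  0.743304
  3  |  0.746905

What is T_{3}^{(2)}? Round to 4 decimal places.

Richardson extrapolation on the trapezoidal column (denominator 4−1=3):
T_{2}^{(1)} = (4·0.743304 − 0.728687) / 3 = 0.748176
T_{3}^{(1)} = (4·0.746905 − 0.743304) / 3 = 0.748105
T_{3}^{(2)} = 0.748105 + (0.748105 − 0.748176)/15 = 0.748100

0.7481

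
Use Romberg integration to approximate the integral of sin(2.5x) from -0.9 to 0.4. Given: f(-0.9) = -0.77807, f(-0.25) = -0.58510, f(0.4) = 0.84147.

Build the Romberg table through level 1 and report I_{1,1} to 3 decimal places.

-0.493

I_{0,0} (trapezoid, 1 panel, h=1.3000): 0.04121
I_{1,0} (trapezoid, 2 panels, h=0.6500): -0.35971
I_{1,1} = -0.35971 + (-0.35971 − 0.04121)/3 = -0.49335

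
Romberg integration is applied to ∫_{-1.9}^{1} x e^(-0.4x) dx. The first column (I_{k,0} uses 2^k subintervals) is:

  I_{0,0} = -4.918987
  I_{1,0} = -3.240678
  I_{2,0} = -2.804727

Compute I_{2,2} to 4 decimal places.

I_{1,1} = -3.240678 + (-3.240678 − (-4.918987))/3 = -2.681242
I_{2,1} = (4·(-2.804727) − (-3.240678)) / 3 = -2.659410
I_{2,2} = -2.659410 + (-2.659410 − (-2.681242))/15 = -2.657955
(Column j=1 coincides with Simpson's rule on the same nodes.)

-2.6580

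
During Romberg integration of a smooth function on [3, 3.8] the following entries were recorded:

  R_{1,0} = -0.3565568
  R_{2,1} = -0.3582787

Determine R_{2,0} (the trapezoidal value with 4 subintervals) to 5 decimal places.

From R_{2,1} = (4·R_{2,0} − R_{1,0})/3, solve for R_{2,0}:
4·R_{2,0} = 3·(-0.3582787) + (-0.3565568) = -1.4313929
R_{2,0} = -0.3578482

-0.35785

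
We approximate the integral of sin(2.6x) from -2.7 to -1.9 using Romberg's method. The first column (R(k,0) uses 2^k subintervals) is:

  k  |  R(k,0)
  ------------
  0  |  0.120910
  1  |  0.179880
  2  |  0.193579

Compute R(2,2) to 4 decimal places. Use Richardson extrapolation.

Richardson extrapolation on the trapezoidal column (denominator 4−1=3):
R(1,1) = (4·0.179880 − 0.120910) / 3 = 0.199537
R(2,1) = (4·0.193579 − 0.179880) / 3 = 0.198145
R(2,2) = 0.198145 + (0.198145 − 0.199537)/15 = 0.198052

0.1981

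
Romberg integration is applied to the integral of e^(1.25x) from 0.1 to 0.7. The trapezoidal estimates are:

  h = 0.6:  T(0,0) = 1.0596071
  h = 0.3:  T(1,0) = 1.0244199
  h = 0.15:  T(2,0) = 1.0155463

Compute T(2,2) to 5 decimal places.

1.01258

T(1,1) = 1.0244199 + (1.0244199 − 1.0596071)/3 = 1.0126908
T(2,1) = 1.0155463 + (1.0155463 − 1.0244199)/3 = 1.0125884
T(2,2) = (16·1.0125884 − 1.0126908) / 15 = 1.0125816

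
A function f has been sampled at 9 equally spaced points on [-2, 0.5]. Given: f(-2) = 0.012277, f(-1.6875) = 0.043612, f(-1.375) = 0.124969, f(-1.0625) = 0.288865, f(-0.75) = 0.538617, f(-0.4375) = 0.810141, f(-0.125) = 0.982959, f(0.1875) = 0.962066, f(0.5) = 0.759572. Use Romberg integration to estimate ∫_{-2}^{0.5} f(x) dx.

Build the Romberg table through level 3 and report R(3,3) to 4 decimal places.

R(0,0) (trapezoid, 1 panel, h=2.5000): 0.964811
R(1,0) (trapezoid, 2 panels, h=1.2500): 1.155677
R(2,0) (trapezoid, 4 panels, h=0.6250): 1.270293
R(3,0) (trapezoid, 8 panels, h=0.3125): 1.292860
R(1,1) = 1.155677 + (1.155677 − 0.964811)/3 = 1.219299
R(2,1) = 1.270293 + (1.270293 − 1.155677)/3 = 1.308498
R(3,1) = 1.292860 + (1.292860 − 1.270293)/3 = 1.300382
R(2,2) = 1.308498 + (1.308498 − 1.219299)/15 = 1.314445
R(3,2) = 1.300382 + (1.300382 − 1.308498)/15 = 1.299841
R(3,3) = 1.299841 + (1.299841 − 1.314445)/63 = 1.299609

1.2996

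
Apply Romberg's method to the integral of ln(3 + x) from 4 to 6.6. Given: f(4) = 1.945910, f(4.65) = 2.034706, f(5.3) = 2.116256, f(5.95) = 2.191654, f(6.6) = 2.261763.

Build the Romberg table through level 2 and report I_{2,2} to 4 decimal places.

5.4916

I_{0,0} (trapezoid, 1 panel, h=2.6000): 5.469975
I_{1,0} (trapezoid, 2 panels, h=1.3000): 5.486120
I_{2,0} (trapezoid, 4 panels, h=0.6500): 5.490194
I_{1,1} = 5.486120 + (5.486120 − 5.469975)/3 = 5.491502
I_{2,1} = 5.490194 + (5.490194 − 5.486120)/3 = 5.491552
I_{2,2} = 5.491552 + (5.491552 − 5.491502)/15 = 5.491555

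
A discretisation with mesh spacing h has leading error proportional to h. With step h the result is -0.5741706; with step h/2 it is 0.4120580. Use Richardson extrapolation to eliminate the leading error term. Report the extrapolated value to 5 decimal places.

Extrapolated value = (2·A(h/2) − A(h)) / (2 − 1)
= (2·0.4120580 − (-0.5741706)) / 1
= 1.3982866 / 1 = 1.3982866

1.39829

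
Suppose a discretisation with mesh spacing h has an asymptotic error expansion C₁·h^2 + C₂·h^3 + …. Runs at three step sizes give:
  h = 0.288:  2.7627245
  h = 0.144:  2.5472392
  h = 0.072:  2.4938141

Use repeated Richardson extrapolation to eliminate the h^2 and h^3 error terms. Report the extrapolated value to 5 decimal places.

First eliminate the h^2 term (factor 2^2 = 4):
  B₁ = (4·2.5472392 − 2.7627245)/3 = 2.4754108
  B₂ = (4·2.4938141 − 2.5472392)/3 = 2.4760057
Then eliminate the h^3 term (factor 2^3 = 8):
  (8·2.4760057 − 2.4754108)/7 = 2.4760907

2.47609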